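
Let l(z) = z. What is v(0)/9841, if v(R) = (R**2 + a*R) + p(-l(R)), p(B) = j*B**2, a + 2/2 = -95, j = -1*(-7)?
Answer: 0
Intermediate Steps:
j = 7
a = -96 (a = -1 - 95 = -96)
p(B) = 7*B**2
v(R) = -96*R + 8*R**2 (v(R) = (R**2 - 96*R) + 7*(-R)**2 = (R**2 - 96*R) + 7*R**2 = -96*R + 8*R**2)
v(0)/9841 = (8*0*(-12 + 0))/9841 = (8*0*(-12))*(1/9841) = 0*(1/9841) = 0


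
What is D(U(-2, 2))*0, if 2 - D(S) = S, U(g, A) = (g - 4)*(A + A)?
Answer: 0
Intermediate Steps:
U(g, A) = 2*A*(-4 + g) (U(g, A) = (-4 + g)*(2*A) = 2*A*(-4 + g))
D(S) = 2 - S
D(U(-2, 2))*0 = (2 - 2*2*(-4 - 2))*0 = (2 - 2*2*(-6))*0 = (2 - 1*(-24))*0 = (2 + 24)*0 = 26*0 = 0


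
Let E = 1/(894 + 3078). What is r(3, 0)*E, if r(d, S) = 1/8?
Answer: 1/31776 ≈ 3.1470e-5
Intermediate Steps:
r(d, S) = ⅛
E = 1/3972 ≈ 0.00025176
r(3, 0)*E = (⅛)*(1/3972) = 1/31776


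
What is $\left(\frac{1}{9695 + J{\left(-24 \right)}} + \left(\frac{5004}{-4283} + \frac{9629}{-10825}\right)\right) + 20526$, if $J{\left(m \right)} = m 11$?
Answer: $\frac{8974174464302508}{437253932725} \approx 20524.0$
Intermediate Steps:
$J{\left(m \right)} = 11 m$
$\left(\frac{1}{9695 + J{\left(-24 \right)}} + \left(\frac{5004}{-4283} + \frac{9629}{-10825}\right)\right) + 20526 = \left(\frac{1}{9695 + 11 \left(-24\right)} + \left(\frac{5004}{-4283} + \frac{9629}{-10825}\right)\right) + 20526 = \left(\frac{1}{9695 - 264} + \left(5004 \left(- \frac{1}{4283}\right) + 9629 \left(- \frac{1}{10825}\right)\right)\right) + 20526 = \left(\frac{1}{9431} - \frac{95409307}{46363475}\right) + 20526 = - \frac{899758810842}{437253932725} + 20526 = \frac{8974174464302508}{437253932725}$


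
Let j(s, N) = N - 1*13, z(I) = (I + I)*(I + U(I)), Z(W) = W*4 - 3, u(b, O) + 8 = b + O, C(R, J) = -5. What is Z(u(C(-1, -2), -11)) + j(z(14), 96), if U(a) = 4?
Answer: -16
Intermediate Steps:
u(b, O) = -8 + O + b (u(b, O) = -8 + (b + O) = -8 + (O + b) = -8 + O + b)
Z(W) = -3 + 4*W (Z(W) = 4*W - 3 = -3 + 4*W)
z(I) = 2*I*(4 + I) (z(I) = (I + I)*(I + 4) = (2*I)*(4 + I) = 2*I*(4 + I))
j(s, N) = -13 + N (j(s, N) = N - 13 = -13 + N)
Z(u(C(-1, -2), -11)) + j(z(14), 96) = (-3 + 4*(-8 - 11 - 5)) + (-13 + 96) = (-3 + 4*(-24)) + 83 = (-3 - 96) + 83 = -99 + 83 = -16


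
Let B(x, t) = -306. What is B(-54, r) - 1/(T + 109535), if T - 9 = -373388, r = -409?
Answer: -80736263/263844 ≈ -306.00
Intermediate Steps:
T = -373379 (T = 9 - 373388 = -373379)
B(-54, r) - 1/(T + 109535) = -306 - 1/(-373379 + 109535) = -306 - 1/(-263844) = -306 - 1*(-1/263844) = -306 + 1/263844 = -80736263/263844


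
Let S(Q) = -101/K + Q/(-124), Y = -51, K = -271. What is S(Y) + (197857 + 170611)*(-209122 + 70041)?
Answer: -1722100757274087/33604 ≈ -5.1247e+10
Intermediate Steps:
S(Q) = 101/271 - Q/124 (S(Q) = -101/(-271) + Q/(-124) = -101*(-1/271) + Q*(-1/124) = 101/271 - Q/124)
S(Y) + (197857 + 170611)*(-209122 + 70041) = (101/271 - 1/124*(-51)) + (197857 + 170611)*(-209122 + 70041) = (101/271 + 51/124) + 368468*(-139081) = 26345/33604 - 51246897908 = -1722100757274087/33604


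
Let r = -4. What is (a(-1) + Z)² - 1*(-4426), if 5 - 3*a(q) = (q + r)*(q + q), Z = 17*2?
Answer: 49243/9 ≈ 5471.4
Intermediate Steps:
Z = 34
a(q) = 5/3 - 2*q*(-4 + q)/3 (a(q) = 5/3 - (q - 4)*(q + q)/3 = 5/3 - (-4 + q)*2*q/3 = 5/3 - 2*q*(-4 + q)/3)
(a(-1) + Z)² - 1*(-4426) = ((5/3 - ⅔*(-1)² + (8/3)*(-1)) + 34)² - 1*(-4426) = ((5/3 - ⅔*1 - 8/3) + 34)² + 4426 = ((5/3 - ⅔ - 8/3) + 34)² + 4426 = (-5/3 + 34)² + 4426 = (97/3)² + 4426 = 9409/9 + 4426 = 49243/9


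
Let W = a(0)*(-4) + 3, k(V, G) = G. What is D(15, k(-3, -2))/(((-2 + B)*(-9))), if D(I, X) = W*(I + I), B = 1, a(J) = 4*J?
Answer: 10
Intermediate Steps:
W = 3 (W = (4*0)*(-4) + 3 = 0*(-4) + 3 = 0 + 3 = 3)
D(I, X) = 6*I (D(I, X) = 3*(I + I) = 3*(2*I) = 6*I)
D(15, k(-3, -2))/(((-2 + B)*(-9))) = (6*15)/(((-2 + 1)*(-9))) = 90/((-1*(-9))) = 90/9 = 90*(⅑) = 10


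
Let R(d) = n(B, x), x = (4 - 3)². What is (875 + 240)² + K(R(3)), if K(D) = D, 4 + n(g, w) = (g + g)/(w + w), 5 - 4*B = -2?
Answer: 4972891/4 ≈ 1.2432e+6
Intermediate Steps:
B = 7/4 (B = 5/4 - ¼*(-2) = 5/4 + ½ = 7/4 ≈ 1.7500)
x = 1 (x = 1² = 1)
n(g, w) = -4 + g/w (n(g, w) = -4 + (g + g)/(w + w) = -4 + (2*g)/((2*w)) = -4 + (2*g)*(1/(2*w)) = -4 + g/w)
R(d) = -9/4 (R(d) = -4 + (7/4)/1 = -4 + (7/4)*1 = -4 + 7/4 = -9/4)
(875 + 240)² + K(R(3)) = (875 + 240)² - 9/4 = 1115² - 9/4 = 1243225 - 9/4 = 4972891/4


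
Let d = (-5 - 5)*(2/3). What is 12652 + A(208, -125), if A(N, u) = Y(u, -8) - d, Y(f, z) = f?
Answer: 37601/3 ≈ 12534.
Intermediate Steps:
d = -20/3 ≈ -6.6667
A(N, u) = 20/3 + u (A(N, u) = u - 1*(-20/3) = u + 20/3 = 20/3 + u)
12652 + A(208, -125) = 12652 + (20/3 - 125) = 12652 - 355/3 = 37601/3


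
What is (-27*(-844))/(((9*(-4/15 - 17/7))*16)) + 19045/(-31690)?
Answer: -212783479/3587308 ≈ -59.316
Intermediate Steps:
(-27*(-844))/(((9*(-4/15 - 17/7))*16)) + 19045/(-31690) = 22788/(((9*(-4*1/15 - 17*⅐))*16)) + 19045*(-1/31690) = 22788/(((9*(-4/15 - 17/7))*16)) - 3809/6338 = 22788/(((9*(-283/105))*16)) - 3809/6338 = 22788/((-849/35*16)) - 3809/6338 = 22788/(-13584/35) - 3809/6338 = 22788*(-35/13584) - 3809/6338 = -66465/1132 - 3809/6338 = -212783479/3587308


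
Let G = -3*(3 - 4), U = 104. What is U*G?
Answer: 312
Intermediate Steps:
G = 3 (G = -3*(-1) = 3)
U*G = 104*3 = 312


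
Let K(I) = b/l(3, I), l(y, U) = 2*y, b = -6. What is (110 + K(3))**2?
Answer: 11881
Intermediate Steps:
K(I) = -1 (K(I) = -6/(2*3) = -6/6 = -6*1/6 = -1)
(110 + K(3))**2 = (110 - 1)**2 = 109**2 = 11881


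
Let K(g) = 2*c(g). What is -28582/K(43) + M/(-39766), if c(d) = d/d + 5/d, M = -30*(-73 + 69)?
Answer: -12218364859/954384 ≈ -12802.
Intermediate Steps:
M = 120 (M = -30*(-4) = 120)
c(d) = 1 + 5/d
K(g) = 2*(5 + g)/g (K(g) = 2*((5 + g)/g) = 2*(5 + g)/g)
-28582/K(43) + M/(-39766) = -28582/(2 + 10/43) + 120/(-39766) = -28582/(2 + 10*(1/43)) + 120*(-1/39766) = -28582/(2 + 10/43) - 60/19883 = -28582/96/43 - 60/19883 = -28582*43/96 - 60/19883 = -614513/48 - 60/19883 = -12218364859/954384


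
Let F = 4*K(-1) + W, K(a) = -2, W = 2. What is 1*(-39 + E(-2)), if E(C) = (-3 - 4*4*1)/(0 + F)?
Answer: -215/6 ≈ -35.833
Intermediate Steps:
F = -6 (F = 4*(-2) + 2 = -8 + 2 = -6)
E(C) = 19/6 (E(C) = (-3 - 4*4*1)/(0 - 6) = (-3 - 16*1)/(-6) = (-3 - 16)*(-⅙) = -19*(-⅙) = 19/6)
1*(-39 + E(-2)) = 1*(-39 + 19/6) = 1*(-215/6) = -215/6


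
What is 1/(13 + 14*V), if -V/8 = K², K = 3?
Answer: -1/995 ≈ -0.0010050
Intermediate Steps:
V = -72 (V = -8*3² = -8*9 = -72)
1/(13 + 14*V) = 1/(13 + 14*(-72)) = 1/(13 - 1008) = 1/(-995) = -1/995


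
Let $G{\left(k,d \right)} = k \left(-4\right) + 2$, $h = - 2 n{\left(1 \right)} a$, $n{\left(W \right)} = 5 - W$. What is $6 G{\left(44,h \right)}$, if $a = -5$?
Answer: $-1044$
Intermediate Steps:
$h = 40$ ($h = - 2 \left(5 - 1\right) \left(-5\right) = \left(-2\right) 4 \left(-5\right) = \left(-8\right) \left(-5\right) = 40$)
$G{\left(k,d \right)} = 2 - 4 k$ ($G{\left(k,d \right)} = - 4 k + 2 = 2 - 4 k$)
$6 G{\left(44,h \right)} = 6 \left(2 - 176\right) = 6 \left(-174\right) = -1044$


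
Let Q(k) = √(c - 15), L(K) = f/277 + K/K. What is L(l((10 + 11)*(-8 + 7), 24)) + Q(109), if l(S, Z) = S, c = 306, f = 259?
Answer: 536/277 + √291 ≈ 18.994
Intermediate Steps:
L(K) = 536/277 (L(K) = 259/277 + K/K = 259*(1/277) + 1 = 259/277 + 1 = 536/277)
Q(k) = √291 (Q(k) = √(306 - 15) = √291)
L(l((10 + 11)*(-8 + 7), 24)) + Q(109) = 536/277 + √291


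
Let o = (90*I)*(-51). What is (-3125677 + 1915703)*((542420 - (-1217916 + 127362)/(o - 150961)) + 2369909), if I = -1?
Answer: -2618208182315710/743 ≈ -3.5238e+12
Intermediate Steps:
o = 4590 (o = (90*(-1))*(-51) = -90*(-51) = 4590)
(-3125677 + 1915703)*((542420 - (-1217916 + 127362)/(o - 150961)) + 2369909) = (-3125677 + 1915703)*((542420 - (-1217916 + 127362)/(4590 - 150961)) + 2369909) = -1209974*((542420 - (-1090554)/(-146371)) + 2369909) = -1209974*((542420 - (-1090554)*(-1)/146371) + 2369909) = -1209974*((542420 - 1*1090554/146371) + 2369909) = -1209974*((542420 - 1090554/146371) + 2369909) = -1209974*(79393467266/146371 + 2369909) = -1209974*426279417505/146371 = -2618208182315710/743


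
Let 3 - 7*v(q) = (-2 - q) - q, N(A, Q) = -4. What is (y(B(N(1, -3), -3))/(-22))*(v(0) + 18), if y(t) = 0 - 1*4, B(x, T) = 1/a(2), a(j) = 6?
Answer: 262/77 ≈ 3.4026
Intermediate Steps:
B(x, T) = ⅙ (B(x, T) = 1/6 = 1*(⅙) = ⅙)
y(t) = -4 (y(t) = 0 - 4 = -4)
v(q) = 5/7 + 2*q/7 (v(q) = 3/7 - ((-2 - q) - q)/7 = 3/7 - (-2 - 2*q)/7 = 3/7 + (2/7 + 2*q/7) = 5/7 + 2*q/7)
(y(B(N(1, -3), -3))/(-22))*(v(0) + 18) = (-4/(-22))*((5/7 + (2/7)*0) + 18) = (-4*(-1/22))*((5/7 + 0) + 18) = 2*(5/7 + 18)/11 = (2/11)*(131/7) = 262/77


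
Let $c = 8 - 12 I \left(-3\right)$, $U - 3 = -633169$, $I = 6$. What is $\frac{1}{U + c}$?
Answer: $- \frac{1}{631438} \approx -1.5837 \cdot 10^{-6}$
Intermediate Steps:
$U = -633166$ ($U = 3 - 633169 = -633166$)
$c = 1728$ ($c = 8 \left(-12\right) 6 \left(-3\right) = 8 \left(\left(-72\right) \left(-3\right)\right) = 8 \cdot 216 = 1728$)
$\frac{1}{U + c} = \frac{1}{-633166 + 1728} = \frac{1}{-631438} = - \frac{1}{631438}$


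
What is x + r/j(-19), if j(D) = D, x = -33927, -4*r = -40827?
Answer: -2619279/76 ≈ -34464.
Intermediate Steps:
r = 40827/4 (r = -1/4*(-40827) = 40827/4 ≈ 10207.)
x + r/j(-19) = -33927 + (40827/4)/(-19) = -33927 + (40827/4)*(-1/19) = -33927 - 40827/76 = -2619279/76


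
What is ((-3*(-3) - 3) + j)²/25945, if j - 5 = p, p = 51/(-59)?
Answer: 357604/90314545 ≈ 0.0039595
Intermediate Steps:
p = -51/59 (p = 51*(-1/59) = -51/59 ≈ -0.86441)
j = 244/59 (j = 5 - 51/59 = 244/59 ≈ 4.1356)
((-3*(-3) - 3) + j)²/25945 = ((-3*(-3) - 3) + 244/59)²/25945 = ((9 - 3) + 244/59)²*(1/25945) = (6 + 244/59)²*(1/25945) = (598/59)²*(1/25945) = (357604/3481)*(1/25945) = 357604/90314545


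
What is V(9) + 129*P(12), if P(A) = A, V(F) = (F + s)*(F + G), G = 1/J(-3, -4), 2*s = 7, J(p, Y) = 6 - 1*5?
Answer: 1673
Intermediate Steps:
J(p, Y) = 1 (J(p, Y) = 6 - 5 = 1)
s = 7/2 (s = (½)*7 = 7/2 ≈ 3.5000)
G = 1 (G = 1/1 = 1)
V(F) = (1 + F)*(7/2 + F) (V(F) = (F + 7/2)*(F + 1) = (7/2 + F)*(1 + F) = (1 + F)*(7/2 + F))
V(9) + 129*P(12) = (7/2 + 9² + (9/2)*9) + 129*12 = (7/2 + 81 + 81/2) + 1548 = 125 + 1548 = 1673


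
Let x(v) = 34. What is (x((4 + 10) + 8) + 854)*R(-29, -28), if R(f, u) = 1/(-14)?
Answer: -444/7 ≈ -63.429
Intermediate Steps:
R(f, u) = -1/14
(x((4 + 10) + 8) + 854)*R(-29, -28) = (34 + 854)*(-1/14) = 888*(-1/14) = -444/7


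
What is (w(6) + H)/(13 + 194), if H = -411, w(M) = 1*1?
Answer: -410/207 ≈ -1.9807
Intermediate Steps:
w(M) = 1
(w(6) + H)/(13 + 194) = (1 - 411)/(13 + 194) = -410/207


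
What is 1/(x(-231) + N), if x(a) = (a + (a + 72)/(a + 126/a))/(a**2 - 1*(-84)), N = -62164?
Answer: -45374805/2820679573556 ≈ -1.6086e-5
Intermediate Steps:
x(a) = (a + (72 + a)/(a + 126/a))/(84 + a**2) (x(a) = (a + (72 + a)/(a + 126/a))/(a**2 + 84) = (a + (72 + a)/(a + 126/a))/(84 + a**2))
1/(x(-231) + N) = 1/(-231*(198 - 231 + (-231)**2)/(10584 + (-231)**4 + 210*(-231)**2) - 62164) = 1/(-231*(198 - 231 + 53361)/(10584 + 2847396321 + 210*53361) - 62164) = 1/(-231*53328/(10584 + 2847396321 + 11205810) - 62164) = 1/(-231*53328/2858612715 - 62164) = 1/(-231*1/2858612715*53328 - 62164) = 1/(-195536/45374805 - 62164) = 1/(-2820679573556/45374805) = -45374805/2820679573556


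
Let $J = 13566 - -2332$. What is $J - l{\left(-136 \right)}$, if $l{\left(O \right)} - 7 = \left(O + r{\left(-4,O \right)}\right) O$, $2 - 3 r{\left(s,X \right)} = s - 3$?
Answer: $-2197$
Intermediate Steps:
$r{\left(s,X \right)} = \frac{5}{3} - \frac{s}{3}$ ($r{\left(s,X \right)} = \frac{2}{3} - \frac{s - 3}{3} = \frac{2}{3} - \frac{-3 + s}{3} = \frac{2}{3} - \left(-1 + \frac{s}{3}\right) = \frac{5}{3} - \frac{s}{3}$)
$l{\left(O \right)} = 7 + O \left(3 + O\right)$ ($l{\left(O \right)} = 7 + \left(O + \left(\frac{5}{3} - - \frac{4}{3}\right)\right) O = 7 + \left(O + \left(\frac{5}{3} + \frac{4}{3}\right)\right) O = 7 + \left(O + 3\right) O = 7 + \left(3 + O\right) O = 7 + O \left(3 + O\right)$)
$J = 15898$ ($J = 13566 + 2332 = 15898$)
$J - l{\left(-136 \right)} = 15898 - \left(7 + \left(-136\right)^{2} + 3 \left(-136\right)\right) = 15898 - \left(7 + 18496 - 408\right) = 15898 - 18095 = -2197$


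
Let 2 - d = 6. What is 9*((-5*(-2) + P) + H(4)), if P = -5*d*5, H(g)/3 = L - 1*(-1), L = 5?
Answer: 1152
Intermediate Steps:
d = -4 (d = 2 - 1*6 = 2 - 6 = -4)
H(g) = 18 (H(g) = 3*(5 - 1*(-1)) = 3*(5 + 1) = 3*6 = 18)
P = 100 (P = -5*(-4)*5 = 20*5 = 100)
9*((-5*(-2) + P) + H(4)) = 9*((-5*(-2) + 100) + 18) = 9*((10 + 100) + 18) = 9*(110 + 18) = 9*128 = 1152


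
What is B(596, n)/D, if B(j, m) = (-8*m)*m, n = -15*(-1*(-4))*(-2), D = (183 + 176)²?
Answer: -115200/128881 ≈ -0.89385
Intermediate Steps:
D = 128881 (D = 359² = 128881)
n = 120 (n = -60*(-2) = -15*(-8) = 120)
B(j, m) = -8*m²
B(596, n)/D = -8*120²/128881 = -8*14400*(1/128881) = -115200*1/128881 = -115200/128881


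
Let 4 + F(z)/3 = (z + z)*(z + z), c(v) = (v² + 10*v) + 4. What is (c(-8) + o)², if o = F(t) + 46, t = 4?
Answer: 45796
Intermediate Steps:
c(v) = 4 + v² + 10*v
F(z) = -12 + 12*z² (F(z) = -12 + 3*((z + z)*(z + z)) = -12 + 3*((2*z)*(2*z)) = -12 + 3*(4*z²) = -12 + 12*z²)
o = 226 (o = (-12 + 12*4²) + 46 = (-12 + 12*16) + 46 = (-12 + 192) + 46 = 180 + 46 = 226)
(c(-8) + o)² = ((4 + (-8)² + 10*(-8)) + 226)² = ((4 + 64 - 80) + 226)² = (-12 + 226)² = 214² = 45796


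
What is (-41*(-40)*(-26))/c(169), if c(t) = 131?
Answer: -42640/131 ≈ -325.50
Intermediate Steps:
(-41*(-40)*(-26))/c(169) = (-41*(-40)*(-26))/131 = (1640*(-26))*(1/131) = -42640*1/131 = -42640/131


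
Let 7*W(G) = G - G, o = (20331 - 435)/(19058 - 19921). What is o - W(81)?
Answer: -19896/863 ≈ -23.054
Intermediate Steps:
o = -19896/863 (o = 19896/(-863) = 19896*(-1/863) = -19896/863 ≈ -23.054)
W(G) = 0 (W(G) = (G - G)/7 = (⅐)*0 = 0)
o - W(81) = -19896/863 - 1*0 = -19896/863 + 0 = -19896/863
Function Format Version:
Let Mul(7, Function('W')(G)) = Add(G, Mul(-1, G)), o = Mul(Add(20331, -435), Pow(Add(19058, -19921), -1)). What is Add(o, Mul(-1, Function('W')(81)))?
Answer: Rational(-19896, 863) ≈ -23.054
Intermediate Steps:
o = Rational(-19896, 863) (o = Mul(19896, Pow(-863, -1)) = Mul(19896, Rational(-1, 863)) = Rational(-19896, 863) ≈ -23.054)
Function('W')(G) = 0 (Function('W')(G) = Mul(Rational(1, 7), Add(G, Mul(-1, G))) = Mul(Rational(1, 7), 0) = 0)
Add(o, Mul(-1, Function('W')(81))) = Add(Rational(-19896, 863), Mul(-1, 0)) = Add(Rational(-19896, 863), 0) = Rational(-19896, 863)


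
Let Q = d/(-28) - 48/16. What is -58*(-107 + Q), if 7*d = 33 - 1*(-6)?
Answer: 626371/98 ≈ 6391.5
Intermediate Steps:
d = 39/7 (d = (33 - 1*(-6))/7 = (33 + 6)/7 = (⅐)*39 = 39/7 ≈ 5.5714)
Q = -627/196 (Q = (39/7)/(-28) - 48/16 = (39/7)*(-1/28) - 48*1/16 = -39/196 - 3 = -627/196 ≈ -3.1990)
-58*(-107 + Q) = -58*(-107 - 627/196) = -58*(-21599/196) = 626371/98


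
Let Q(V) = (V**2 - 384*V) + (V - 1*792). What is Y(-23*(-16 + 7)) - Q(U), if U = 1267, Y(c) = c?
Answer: -1119029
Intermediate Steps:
Q(V) = -792 + V**2 - 383*V (Q(V) = (V**2 - 384*V) + (V - 792) = (V**2 - 384*V) + (-792 + V) = -792 + V**2 - 383*V)
Y(-23*(-16 + 7)) - Q(U) = -23*(-16 + 7) - (-792 + 1267**2 - 383*1267) = -23*(-9) - (-792 + 1605289 - 485261) = 207 - 1*1119236 = 207 - 1119236 = -1119029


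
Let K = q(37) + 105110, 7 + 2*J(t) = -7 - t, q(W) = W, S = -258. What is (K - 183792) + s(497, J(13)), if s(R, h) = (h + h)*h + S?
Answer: -157077/2 ≈ -78539.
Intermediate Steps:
J(t) = -7 - t/2 (J(t) = -7/2 + (-7 - t)/2 = -7/2 + (-7/2 - t/2) = -7 - t/2)
s(R, h) = -258 + 2*h² (s(R, h) = (h + h)*h - 258 = (2*h)*h - 258 = 2*h² - 258 = -258 + 2*h²)
K = 105147 (K = 37 + 105110 = 105147)
(K - 183792) + s(497, J(13)) = (105147 - 183792) + (-258 + 2*(-7 - ½*13)²) = -78645 + (-258 + 2*(-7 - 13/2)²) = -78645 + (-258 + 2*(-27/2)²) = -78645 + (-258 + 2*(729/4)) = -78645 + (-258 + 729/2) = -78645 + 213/2 = -157077/2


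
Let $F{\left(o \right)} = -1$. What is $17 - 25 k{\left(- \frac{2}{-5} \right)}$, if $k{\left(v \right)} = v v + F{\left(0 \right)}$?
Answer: $38$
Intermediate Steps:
$k{\left(v \right)} = -1 + v^{2}$ ($k{\left(v \right)} = v v - 1 = v^{2} - 1 = -1 + v^{2}$)
$17 - 25 k{\left(- \frac{2}{-5} \right)} = 17 - 25 \left(-1 + \left(- \frac{2}{-5}\right)^{2}\right) = 17 - 25 \left(-1 + \left(\left(-2\right) \left(- \frac{1}{5}\right)\right)^{2}\right) = 17 - 25 \left(-1 + \left(\frac{2}{5}\right)^{2}\right) = 17 - 25 \left(-1 + \frac{4}{25}\right) = 17 - -21 = 17 + 21 = 38$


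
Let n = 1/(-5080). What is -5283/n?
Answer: 26837640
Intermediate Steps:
n = -1/5080 ≈ -0.00019685
-5283/n = -5283/(-1/5080) = -5283*(-5080) = 26837640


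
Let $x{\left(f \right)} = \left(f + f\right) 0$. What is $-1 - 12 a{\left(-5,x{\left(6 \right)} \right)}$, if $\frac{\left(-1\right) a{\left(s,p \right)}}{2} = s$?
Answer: $-121$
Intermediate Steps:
$x{\left(f \right)} = 0$ ($x{\left(f \right)} = 2 f 0 = 0$)
$a{\left(s,p \right)} = - 2 s$
$-1 - 12 a{\left(-5,x{\left(6 \right)} \right)} = -1 - 12 \left(\left(-2\right) \left(-5\right)\right) = -1 - 120 = -121$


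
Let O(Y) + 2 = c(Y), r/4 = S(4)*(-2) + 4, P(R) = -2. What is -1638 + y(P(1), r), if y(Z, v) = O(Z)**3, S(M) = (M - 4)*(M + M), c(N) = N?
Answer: -1702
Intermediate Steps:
S(M) = 2*M*(-4 + M) (S(M) = (-4 + M)*(2*M) = 2*M*(-4 + M))
r = 16 (r = 4*((2*4*(-4 + 4))*(-2) + 4) = 4*((2*4*0)*(-2) + 4) = 4*(0*(-2) + 4) = 4*(0 + 4) = 4*4 = 16)
O(Y) = -2 + Y
y(Z, v) = (-2 + Z)**3
-1638 + y(P(1), r) = -1638 + (-2 - 2)**3 = -1638 + (-4)**3 = -1638 - 64 = -1702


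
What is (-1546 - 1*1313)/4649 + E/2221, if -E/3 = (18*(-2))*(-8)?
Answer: -10366575/10325429 ≈ -1.0040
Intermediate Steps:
E = -864 (E = -3*18*(-2)*(-8) = -(-108)*(-8) = -3*288 = -864)
(-1546 - 1*1313)/4649 + E/2221 = (-1546 - 1*1313)/4649 - 864/2221 = (-1546 - 1313)*(1/4649) - 864*1/2221 = -2859*1/4649 - 864/2221 = -2859/4649 - 864/2221 = -10366575/10325429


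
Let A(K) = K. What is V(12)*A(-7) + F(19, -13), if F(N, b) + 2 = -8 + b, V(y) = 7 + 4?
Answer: -100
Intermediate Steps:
V(y) = 11
F(N, b) = -10 + b (F(N, b) = -2 + (-8 + b) = -10 + b)
V(12)*A(-7) + F(19, -13) = 11*(-7) + (-10 - 13) = -77 - 23 = -100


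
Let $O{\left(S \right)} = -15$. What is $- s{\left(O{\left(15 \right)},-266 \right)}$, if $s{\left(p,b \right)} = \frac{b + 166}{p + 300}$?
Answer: $\frac{20}{57} \approx 0.35088$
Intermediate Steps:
$s{\left(p,b \right)} = \frac{166 + b}{300 + p}$
$- s{\left(O{\left(15 \right)},-266 \right)} = - \frac{166 - 266}{300 - 15} = - \frac{-100}{285} = \left(-1\right) \left(- \frac{20}{57}\right) = \frac{20}{57}$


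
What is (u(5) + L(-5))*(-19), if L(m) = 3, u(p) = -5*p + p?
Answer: 323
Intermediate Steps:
u(p) = -4*p
(u(5) + L(-5))*(-19) = (-4*5 + 3)*(-19) = (-20 + 3)*(-19) = -17*(-19) = 323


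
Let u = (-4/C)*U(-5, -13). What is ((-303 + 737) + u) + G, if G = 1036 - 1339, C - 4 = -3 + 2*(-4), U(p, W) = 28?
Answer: 147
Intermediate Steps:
C = -7 (C = 4 + (-3 + 2*(-4)) = 4 + (-3 - 8) = 4 - 11 = -7)
G = -303
u = 16 (u = -4/(-7)*28 = -4*(-⅐)*28 = (4/7)*28 = 16)
((-303 + 737) + u) + G = ((-303 + 737) + 16) - 303 = (434 + 16) - 303 = 450 - 303 = 147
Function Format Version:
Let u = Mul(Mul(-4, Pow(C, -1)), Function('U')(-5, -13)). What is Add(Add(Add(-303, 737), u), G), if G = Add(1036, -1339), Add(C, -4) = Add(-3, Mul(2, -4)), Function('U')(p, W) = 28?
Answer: 147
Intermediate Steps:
C = -7 (C = Add(4, Add(-3, Mul(2, -4))) = Add(4, Add(-3, -8)) = Add(4, -11) = -7)
G = -303
u = 16 (u = Mul(Mul(-4, Pow(-7, -1)), 28) = Mul(Mul(-4, Rational(-1, 7)), 28) = Mul(Rational(4, 7), 28) = 16)
Add(Add(Add(-303, 737), u), G) = Add(Add(Add(-303, 737), 16), -303) = Add(Add(434, 16), -303) = Add(450, -303) = 147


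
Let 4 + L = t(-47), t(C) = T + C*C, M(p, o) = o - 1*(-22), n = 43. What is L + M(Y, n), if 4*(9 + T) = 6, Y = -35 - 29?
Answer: 4525/2 ≈ 2262.5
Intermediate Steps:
Y = -64
T = -15/2 (T = -9 + (¼)*6 = -9 + 3/2 = -15/2 ≈ -7.5000)
M(p, o) = 22 + o (M(p, o) = o + 22 = 22 + o)
t(C) = -15/2 + C² (t(C) = -15/2 + C*C = -15/2 + C²)
L = 4395/2 (L = -4 + (-15/2 + (-47)²) = -4 + (-15/2 + 2209) = -4 + 4403/2 = 4395/2 ≈ 2197.5)
L + M(Y, n) = 4395/2 + (22 + 43) = 4395/2 + 65 = 4525/2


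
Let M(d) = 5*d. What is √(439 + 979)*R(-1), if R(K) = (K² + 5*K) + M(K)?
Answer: -9*√1418 ≈ -338.91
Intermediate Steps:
R(K) = K² + 10*K (R(K) = (K² + 5*K) + 5*K = K² + 10*K)
√(439 + 979)*R(-1) = √(439 + 979)*(-(10 - 1)) = √1418*(-1*9) = √1418*(-9) = -9*√1418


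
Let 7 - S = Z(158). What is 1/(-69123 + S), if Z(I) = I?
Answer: -1/69274 ≈ -1.4435e-5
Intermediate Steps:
S = -151 (S = 7 - 1*158 = 7 - 158 = -151)
1/(-69123 + S) = 1/(-69123 - 151) = 1/(-69274) = -1/69274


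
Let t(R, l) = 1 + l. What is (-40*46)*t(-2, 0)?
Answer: -1840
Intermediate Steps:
(-40*46)*t(-2, 0) = (-40*46)*(1 + 0) = -1840*1 = -1840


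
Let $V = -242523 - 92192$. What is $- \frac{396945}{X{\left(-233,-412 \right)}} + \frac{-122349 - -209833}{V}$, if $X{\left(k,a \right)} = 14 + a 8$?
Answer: $\frac{44192107729}{366178210} \approx 120.68$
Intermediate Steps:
$V = -334715$ ($V = -242523 - 92192 = -334715$)
$X{\left(k,a \right)} = 14 + 8 a$
$- \frac{396945}{X{\left(-233,-412 \right)}} + \frac{-122349 - -209833}{V} = - \frac{396945}{14 + 8 \left(-412\right)} + \frac{-122349 - -209833}{-334715} = - \frac{396945}{14 - 3296} + \left(-122349 + 209833\right) \left(- \frac{1}{334715}\right) = - \frac{396945}{-3282} + 87484 \left(- \frac{1}{334715}\right) = \left(-396945\right) \left(- \frac{1}{3282}\right) - \frac{87484}{334715} = \frac{132315}{1094} - \frac{87484}{334715} = \frac{44192107729}{366178210}$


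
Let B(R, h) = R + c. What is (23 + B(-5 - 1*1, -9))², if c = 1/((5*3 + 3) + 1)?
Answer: 104976/361 ≈ 290.79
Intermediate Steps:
c = 1/19 (c = 1/((15 + 3) + 1) = 1/(18 + 1) = 1/19 ≈ 0.052632)
B(R, h) = 1/19 + R (B(R, h) = R + 1/19 = 1/19 + R)
(23 + B(-5 - 1*1, -9))² = (23 + (1/19 + (-5 - 1*1)))² = (23 + (1/19 + (-5 - 1)))² = (23 + (1/19 - 6))² = (23 - 113/19)² = (324/19)² = 104976/361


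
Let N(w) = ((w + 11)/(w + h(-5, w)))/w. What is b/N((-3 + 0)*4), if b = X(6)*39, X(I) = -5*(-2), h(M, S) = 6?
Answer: -28080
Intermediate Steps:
X(I) = 10
N(w) = (11 + w)/(w*(6 + w)) (N(w) = ((w + 11)/(w + 6))/w = ((11 + w)/(6 + w))/w = (11 + w)/(w*(6 + w)))
b = 390 (b = 10*39 = 390)
b/N((-3 + 0)*4) = 390/(((11 + (-3 + 0)*4)/((((-3 + 0)*4))*(6 + (-3 + 0)*4)))) = 390/(((11 - 3*4)/(((-3*4))*(6 - 3*4)))) = 390/(((11 - 12)/((-12)*(6 - 12)))) = 390/((-1/12*(-1)/(-6))) = 390/((-1/12*(-1/6)*(-1))) = 390/(-1/72) = 390*(-72) = -28080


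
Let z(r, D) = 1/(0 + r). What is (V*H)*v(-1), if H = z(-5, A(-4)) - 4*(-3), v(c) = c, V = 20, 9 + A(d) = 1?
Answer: -236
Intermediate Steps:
A(d) = -8 (A(d) = -9 + 1 = -8)
z(r, D) = 1/r
H = 59/5 (H = 1/(-5) - 4*(-3) = -⅕ + 12 = 59/5 ≈ 11.800)
(V*H)*v(-1) = (20*(59/5))*(-1) = 236*(-1) = -236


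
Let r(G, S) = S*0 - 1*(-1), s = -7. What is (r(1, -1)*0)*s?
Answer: 0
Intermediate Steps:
r(G, S) = 1 (r(G, S) = 0 + 1 = 1)
(r(1, -1)*0)*s = (1*0)*(-7) = 0*(-7) = 0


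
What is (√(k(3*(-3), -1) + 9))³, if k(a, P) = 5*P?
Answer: 8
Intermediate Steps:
(√(k(3*(-3), -1) + 9))³ = (√(5*(-1) + 9))³ = (√(-5 + 9))³ = (√4)³ = 2³ = 8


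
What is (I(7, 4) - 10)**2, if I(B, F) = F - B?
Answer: 169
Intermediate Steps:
(I(7, 4) - 10)**2 = ((4 - 1*7) - 10)**2 = ((4 - 7) - 10)**2 = (-3 - 10)**2 = (-13)**2 = 169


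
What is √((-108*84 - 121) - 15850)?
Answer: I*√25043 ≈ 158.25*I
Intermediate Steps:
√((-108*84 - 121) - 15850) = √((-9072 - 121) - 15850) = √(-9193 - 15850) = √(-25043) = I*√25043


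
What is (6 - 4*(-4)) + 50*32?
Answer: 1622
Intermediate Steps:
(6 - 4*(-4)) + 50*32 = (6 + 16) + 1600 = 22 + 1600 = 1622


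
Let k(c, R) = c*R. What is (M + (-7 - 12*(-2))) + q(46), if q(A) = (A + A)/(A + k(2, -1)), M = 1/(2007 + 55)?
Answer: 433031/22682 ≈ 19.091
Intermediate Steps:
k(c, R) = R*c
M = 1/2062 ≈ 0.00048497
q(A) = 2*A/(-2 + A) (q(A) = (A + A)/(A - 1*2) = (2*A)/(A - 2) = (2*A)/(-2 + A) = 2*A/(-2 + A))
(M + (-7 - 12*(-2))) + q(46) = (1/2062 + (-7 - 12*(-2))) + 2*46/(-2 + 46) = (1/2062 + (-7 + 24)) + 2*46/44 = (1/2062 + 17) + 2*46*(1/44) = 35055/2062 + 23/11 = 433031/22682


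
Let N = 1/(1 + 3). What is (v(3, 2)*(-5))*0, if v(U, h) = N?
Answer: 0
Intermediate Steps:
N = ¼ (N = 1/4 = ¼ ≈ 0.25000)
v(U, h) = ¼
(v(3, 2)*(-5))*0 = ((¼)*(-5))*0 = -5/4*0 = 0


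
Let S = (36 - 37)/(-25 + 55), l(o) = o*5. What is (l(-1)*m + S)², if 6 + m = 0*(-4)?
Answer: 808201/900 ≈ 898.00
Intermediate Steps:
m = -6 (m = -6 + 0*(-4) = -6 + 0 = -6)
l(o) = 5*o
S = -1/30 ≈ -0.033333
(l(-1)*m + S)² = ((5*(-1))*(-6) - 1/30)² = (-5*(-6) - 1/30)² = (30 - 1/30)² = (899/30)² = 808201/900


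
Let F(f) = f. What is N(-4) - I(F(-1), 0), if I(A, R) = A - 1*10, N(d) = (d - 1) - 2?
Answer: 4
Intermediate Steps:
N(d) = -3 + d (N(d) = (-1 + d) - 2 = -3 + d)
I(A, R) = -10 + A (I(A, R) = A - 10 = -10 + A)
N(-4) - I(F(-1), 0) = (-3 - 4) - (-10 - 1) = -7 - 1*(-11) = -7 + 11 = 4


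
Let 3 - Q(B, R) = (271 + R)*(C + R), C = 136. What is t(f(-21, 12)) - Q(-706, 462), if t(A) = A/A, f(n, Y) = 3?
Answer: 438332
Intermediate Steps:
Q(B, R) = 3 - (136 + R)*(271 + R) (Q(B, R) = 3 - (271 + R)*(136 + R) = 3 - (136 + R)*(271 + R))
t(A) = 1
t(f(-21, 12)) - Q(-706, 462) = 1 - (-36853 - 1*462² - 407*462) = 1 - (-36853 - 1*213444 - 188034) = 1 - (-36853 - 213444 - 188034) = 1 - 1*(-438331) = 1 + 438331 = 438332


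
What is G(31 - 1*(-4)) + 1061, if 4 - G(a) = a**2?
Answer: -160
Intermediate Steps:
G(a) = 4 - a**2
G(31 - 1*(-4)) + 1061 = (4 - (31 - 1*(-4))**2) + 1061 = (4 - (31 + 4)**2) + 1061 = (4 - 1*35**2) + 1061 = (4 - 1*1225) + 1061 = (4 - 1225) + 1061 = -1221 + 1061 = -160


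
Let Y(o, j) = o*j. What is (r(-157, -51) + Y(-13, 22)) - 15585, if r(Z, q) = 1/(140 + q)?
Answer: -1412518/89 ≈ -15871.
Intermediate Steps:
Y(o, j) = j*o
(r(-157, -51) + Y(-13, 22)) - 15585 = (1/(140 - 51) + 22*(-13)) - 15585 = (1/89 - 286) - 15585 = -25453/89 - 15585 = -1412518/89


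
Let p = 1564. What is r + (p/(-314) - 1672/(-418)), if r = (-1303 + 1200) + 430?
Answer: 51185/157 ≈ 326.02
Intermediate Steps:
r = 327 (r = -103 + 430 = 327)
r + (p/(-314) - 1672/(-418)) = 327 + (1564/(-314) - 1672/(-418)) = 327 + (1564*(-1/314) - 1672*(-1/418)) = 327 + (-782/157 + 4) = 327 - 154/157 = 51185/157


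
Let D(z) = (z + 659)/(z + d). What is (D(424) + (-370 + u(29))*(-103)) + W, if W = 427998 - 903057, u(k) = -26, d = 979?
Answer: -609281130/1403 ≈ -4.3427e+5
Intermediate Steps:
D(z) = (659 + z)/(979 + z) (D(z) = (z + 659)/(z + 979) = (659 + z)/(979 + z))
W = -475059
(D(424) + (-370 + u(29))*(-103)) + W = ((659 + 424)/(979 + 424) + (-370 - 26)*(-103)) - 475059 = (1083/1403 - 396*(-103)) - 475059 = ((1/1403)*1083 + 40788) - 475059 = (1083/1403 + 40788) - 475059 = 57226647/1403 - 475059 = -609281130/1403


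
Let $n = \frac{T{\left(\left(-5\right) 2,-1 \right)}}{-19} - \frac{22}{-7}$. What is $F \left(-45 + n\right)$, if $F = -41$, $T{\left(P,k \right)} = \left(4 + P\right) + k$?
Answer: $\frac{226238}{133} \approx 1701.0$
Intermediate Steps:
$T{\left(P,k \right)} = 4 + P + k$
$n = \frac{467}{133}$ ($n = \frac{4 - 10 - 1}{-19} - \frac{22}{-7} = \left(4 - 10 - 1\right) \left(- \frac{1}{19}\right) - - \frac{22}{7} = \left(-7\right) \left(- \frac{1}{19}\right) + \frac{22}{7} = \frac{7}{19} + \frac{22}{7} = \frac{467}{133} \approx 3.5113$)
$F \left(-45 + n\right) = - 41 \left(-45 + \frac{467}{133}\right) = \left(-41\right) \left(- \frac{5518}{133}\right) = \frac{226238}{133}$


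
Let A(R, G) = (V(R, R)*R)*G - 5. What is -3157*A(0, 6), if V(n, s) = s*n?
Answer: 15785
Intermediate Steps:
V(n, s) = n*s
A(R, G) = -5 + G*R³ (A(R, G) = ((R*R)*R)*G - 5 = (R²*R)*G - 5 = R³*G - 5 = G*R³ - 5 = -5 + G*R³)
-3157*A(0, 6) = -3157*(-5 + 6*0³) = -3157*(-5 + 6*0) = -3157*(-5 + 0) = -3157*(-5) = 15785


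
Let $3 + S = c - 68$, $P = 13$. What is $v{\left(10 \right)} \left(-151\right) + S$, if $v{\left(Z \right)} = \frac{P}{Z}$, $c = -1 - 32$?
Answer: $- \frac{3003}{10} \approx -300.3$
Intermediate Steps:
$c = -33$
$S = -104$ ($S = -3 - 101 = -104$)
$v{\left(Z \right)} = \frac{13}{Z}$
$v{\left(10 \right)} \left(-151\right) + S = \frac{13}{10} \left(-151\right) - 104 = - \frac{1963}{10} - 104 = - \frac{3003}{10}$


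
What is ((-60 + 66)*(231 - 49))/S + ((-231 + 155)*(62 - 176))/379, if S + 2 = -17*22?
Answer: 710949/35626 ≈ 19.956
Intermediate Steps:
S = -376 (S = -2 - 17*22 = -2 - 374 = -376)
((-60 + 66)*(231 - 49))/S + ((-231 + 155)*(62 - 176))/379 = ((-60 + 66)*(231 - 49))/(-376) + ((-231 + 155)*(62 - 176))/379 = (6*182)*(-1/376) - 76*(-114)*(1/379) = 1092*(-1/376) + 8664*(1/379) = -273/94 + 8664/379 = 710949/35626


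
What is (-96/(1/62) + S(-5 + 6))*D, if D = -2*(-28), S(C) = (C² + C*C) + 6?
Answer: -332864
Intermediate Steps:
S(C) = 6 + 2*C² (S(C) = (C² + C²) + 6 = 2*C² + 6 = 6 + 2*C²)
D = 56
(-96/(1/62) + S(-5 + 6))*D = (-96/(1/62) + (6 + 2*(-5 + 6)²))*56 = (-96/1/62 + (6 + 2*1²))*56 = (-96*62 + (6 + 2*1))*56 = (-5952 + (6 + 2))*56 = (-5952 + 8)*56 = -5944*56 = -332864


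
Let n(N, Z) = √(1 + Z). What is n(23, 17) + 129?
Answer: 129 + 3*√2 ≈ 133.24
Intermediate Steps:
n(23, 17) + 129 = √(1 + 17) + 129 = √18 + 129 = 3*√2 + 129 = 129 + 3*√2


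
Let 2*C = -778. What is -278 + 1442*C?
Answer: -561216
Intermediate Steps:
C = -389 (C = (1/2)*(-778) = -389)
-278 + 1442*C = -278 + 1442*(-389) = -278 - 560938 = -561216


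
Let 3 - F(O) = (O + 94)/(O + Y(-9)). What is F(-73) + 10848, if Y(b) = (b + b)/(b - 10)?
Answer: 14855418/1369 ≈ 10851.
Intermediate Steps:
Y(b) = 2*b/(-10 + b) (Y(b) = (2*b)/(-10 + b) = 2*b/(-10 + b))
F(O) = 3 - (94 + O)/(18/19 + O) (F(O) = 3 - (O + 94)/(O + 2*(-9)/(-10 - 9)) = 3 - (94 + O)/(O + 2*(-9)/(-19)) = 3 - (94 + O)/(O + 2*(-9)*(-1/19)) = 3 - (94 + O)/(O + 18/19) = 3 - (94 + O)/(18/19 + O))
F(-73) + 10848 = 2*(-866 + 19*(-73))/(18 + 19*(-73)) + 10848 = 2*(-866 - 1387)/(18 - 1387) + 10848 = 2*(-2253)/(-1369) + 10848 = 2*(-1/1369)*(-2253) + 10848 = 4506/1369 + 10848 = 14855418/1369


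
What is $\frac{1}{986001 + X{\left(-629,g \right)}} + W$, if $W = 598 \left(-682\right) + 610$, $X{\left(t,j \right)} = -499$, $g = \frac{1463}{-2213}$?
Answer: $- \frac{401322037451}{985502} \approx -4.0723 \cdot 10^{5}$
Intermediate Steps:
$g = - \frac{1463}{2213}$ ($g = 1463 \left(- \frac{1}{2213}\right) = - \frac{1463}{2213} \approx -0.66109$)
$W = -407226$ ($W = -407836 + 610 = -407226$)
$\frac{1}{986001 + X{\left(-629,g \right)}} + W = \frac{1}{986001 - 499} - 407226 = \frac{1}{985502} - 407226 = - \frac{401322037451}{985502}$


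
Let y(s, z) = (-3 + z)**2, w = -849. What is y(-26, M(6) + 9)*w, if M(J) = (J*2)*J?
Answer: -5165316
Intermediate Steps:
M(J) = 2*J**2 (M(J) = (2*J)*J = 2*J**2)
y(-26, M(6) + 9)*w = (-3 + (2*6**2 + 9))**2*(-849) = (-3 + (2*36 + 9))**2*(-849) = (-3 + (72 + 9))**2*(-849) = (-3 + 81)**2*(-849) = 78**2*(-849) = 6084*(-849) = -5165316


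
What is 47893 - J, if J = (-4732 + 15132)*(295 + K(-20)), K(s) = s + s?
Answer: -2604107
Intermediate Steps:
K(s) = 2*s
J = 2652000 (J = (-4732 + 15132)*(295 + 2*(-20)) = 10400*(295 - 40) = 10400*255 = 2652000)
47893 - J = 47893 - 1*2652000 = 47893 - 2652000 = -2604107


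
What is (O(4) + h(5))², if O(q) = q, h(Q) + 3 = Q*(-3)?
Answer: 196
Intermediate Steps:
h(Q) = -3 - 3*Q (h(Q) = -3 + Q*(-3) = -3 - 3*Q)
(O(4) + h(5))² = (4 + (-3 - 3*5))² = (4 + (-3 - 15))² = (4 - 18)² = (-14)² = 196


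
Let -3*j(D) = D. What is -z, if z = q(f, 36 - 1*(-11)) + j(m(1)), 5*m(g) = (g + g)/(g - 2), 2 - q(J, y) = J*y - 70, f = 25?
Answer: 16543/15 ≈ 1102.9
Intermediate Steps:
q(J, y) = 72 - J*y (q(J, y) = 2 - (J*y - 70) = 2 - (-70 + J*y) = 2 + (70 - J*y) = 72 - J*y)
m(g) = 2*g/(5*(-2 + g)) (m(g) = ((g + g)/(g - 2))/5 = ((2*g)/(-2 + g))/5 = (2*g/(-2 + g))/5 = 2*g/(5*(-2 + g)))
j(D) = -D/3
z = -16543/15 (z = (72 - 1*25*(36 - 1*(-11))) - 2/(15*(-2 + 1)) = (72 - 1*25*(36 + 11)) - 2/(15*(-1)) = (72 - 1*25*47) - 2*(-1)/15 = (72 - 1175) - ⅓*(-⅖) = -1103 + 2/15 = -16543/15 ≈ -1102.9)
-z = -1*(-16543/15) = 16543/15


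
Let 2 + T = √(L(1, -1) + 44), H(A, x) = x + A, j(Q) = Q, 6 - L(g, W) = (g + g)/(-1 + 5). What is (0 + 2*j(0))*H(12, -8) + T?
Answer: -2 + 3*√22/2 ≈ 5.0356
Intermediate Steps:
L(g, W) = 6 - g/2 (L(g, W) = 6 - (g + g)/(-1 + 5) = 6 - 2*g/4 = 6 - g/2)
H(A, x) = A + x
T = -2 + 3*√22/2 (T = -2 + √((6 - ½*1) + 44) = -2 + √((6 - ½) + 44) = -2 + √(11/2 + 44) = -2 + √(99/2) = -2 + 3*√22/2 ≈ 5.0356)
(0 + 2*j(0))*H(12, -8) + T = (0 + 2*0)*(12 - 8) + (-2 + 3*√22/2) = (0 + 0)*4 + (-2 + 3*√22/2) = 0*4 + (-2 + 3*√22/2) = 0 + (-2 + 3*√22/2) = -2 + 3*√22/2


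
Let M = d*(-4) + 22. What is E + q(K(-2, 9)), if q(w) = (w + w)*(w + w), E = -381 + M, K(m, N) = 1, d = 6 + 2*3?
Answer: -403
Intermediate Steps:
d = 12 (d = 6 + 6 = 12)
M = -26 (M = 12*(-4) + 22 = -48 + 22 = -26)
E = -407 (E = -381 - 26 = -407)
q(w) = 4*w² (q(w) = (2*w)*(2*w) = 4*w²)
E + q(K(-2, 9)) = -407 + 4*1² = -407 + 4*1 = -407 + 4 = -403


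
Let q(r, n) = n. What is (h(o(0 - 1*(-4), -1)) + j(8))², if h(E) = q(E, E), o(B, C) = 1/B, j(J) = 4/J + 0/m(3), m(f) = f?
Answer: 9/16 ≈ 0.56250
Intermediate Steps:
j(J) = 4/J (j(J) = 4/J + 0/3 = 4/J + 0*(⅓) = 4/J + 0 = 4/J)
h(E) = E
(h(o(0 - 1*(-4), -1)) + j(8))² = (1/(0 - 1*(-4)) + 4/8)² = (1/(0 + 4) + 4*(⅛))² = (1/4 + ½)² = (¼ + ½)² = (¾)² = 9/16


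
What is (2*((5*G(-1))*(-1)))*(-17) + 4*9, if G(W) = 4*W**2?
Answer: 716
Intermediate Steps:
(2*((5*G(-1))*(-1)))*(-17) + 4*9 = (2*((5*(4*(-1)**2))*(-1)))*(-17) + 4*9 = (2*((5*(4*1))*(-1)))*(-17) + 36 = (2*((5*4)*(-1)))*(-17) + 36 = (2*(20*(-1)))*(-17) + 36 = (2*(-20))*(-17) + 36 = -40*(-17) + 36 = 680 + 36 = 716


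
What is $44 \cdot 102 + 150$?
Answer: $4638$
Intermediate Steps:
$44 \cdot 102 + 150 = 4488 + 150 = 4638$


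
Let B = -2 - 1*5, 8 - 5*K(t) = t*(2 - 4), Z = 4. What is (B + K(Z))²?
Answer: 361/25 ≈ 14.440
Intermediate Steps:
K(t) = 8/5 + 2*t/5 (K(t) = 8/5 - t*(2 - 4)/5 = 8/5 - t*(-2)/5 = 8/5 - (-2)*t/5 = 8/5 + 2*t/5)
B = -7 (B = -2 - 5 = -7)
(B + K(Z))² = (-7 + (8/5 + (⅖)*4))² = (-7 + (8/5 + 8/5))² = (-7 + 16/5)² = (-19/5)² = 361/25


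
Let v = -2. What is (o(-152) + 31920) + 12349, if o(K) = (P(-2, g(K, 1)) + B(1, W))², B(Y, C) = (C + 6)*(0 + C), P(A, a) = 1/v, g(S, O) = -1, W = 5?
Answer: 188957/4 ≈ 47239.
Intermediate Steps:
P(A, a) = -½ (P(A, a) = 1/(-2) = -½)
B(Y, C) = C*(6 + C) (B(Y, C) = (6 + C)*C = C*(6 + C))
o(K) = 11881/4 (o(K) = (-½ + 5*(6 + 5))² = (-½ + 5*11)² = (-½ + 55)² = (109/2)² = 11881/4)
(o(-152) + 31920) + 12349 = (11881/4 + 31920) + 12349 = 139561/4 + 12349 = 188957/4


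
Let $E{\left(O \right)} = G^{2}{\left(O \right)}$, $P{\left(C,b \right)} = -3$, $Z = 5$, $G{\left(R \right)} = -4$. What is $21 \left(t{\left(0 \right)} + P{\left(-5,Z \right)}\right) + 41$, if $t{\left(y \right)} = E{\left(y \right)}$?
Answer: $314$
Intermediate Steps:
$E{\left(O \right)} = 16$ ($E{\left(O \right)} = \left(-4\right)^{2} = 16$)
$t{\left(y \right)} = 16$
$21 \left(t{\left(0 \right)} + P{\left(-5,Z \right)}\right) + 41 = 21 \left(16 - 3\right) + 41 = 21 \cdot 13 + 41 = 273 + 41 = 314$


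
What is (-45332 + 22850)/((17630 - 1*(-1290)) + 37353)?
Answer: -22482/56273 ≈ -0.39952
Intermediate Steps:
(-45332 + 22850)/((17630 - 1*(-1290)) + 37353) = -22482/((17630 + 1290) + 37353) = -22482/(18920 + 37353) = -22482/56273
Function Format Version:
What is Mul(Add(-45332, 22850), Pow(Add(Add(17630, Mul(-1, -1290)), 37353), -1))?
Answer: Rational(-22482, 56273) ≈ -0.39952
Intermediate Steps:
Mul(Add(-45332, 22850), Pow(Add(Add(17630, Mul(-1, -1290)), 37353), -1)) = Mul(-22482, Pow(Add(Add(17630, 1290), 37353), -1)) = Mul(-22482, Pow(Add(18920, 37353), -1)) = Mul(-22482, Pow(56273, -1)) = Mul(-22482, Rational(1, 56273)) = Rational(-22482, 56273)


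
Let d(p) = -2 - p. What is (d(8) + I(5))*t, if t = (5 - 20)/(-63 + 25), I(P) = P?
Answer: -75/38 ≈ -1.9737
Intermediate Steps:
t = 15/38 (t = -15/(-38) = -15*(-1/38) = 15/38 ≈ 0.39474)
(d(8) + I(5))*t = ((-2 - 1*8) + 5)*(15/38) = ((-2 - 8) + 5)*(15/38) = (-10 + 5)*(15/38) = -5*15/38 = -75/38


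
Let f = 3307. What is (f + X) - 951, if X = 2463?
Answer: 4819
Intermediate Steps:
(f + X) - 951 = (3307 + 2463) - 951 = 5770 - 951 = 4819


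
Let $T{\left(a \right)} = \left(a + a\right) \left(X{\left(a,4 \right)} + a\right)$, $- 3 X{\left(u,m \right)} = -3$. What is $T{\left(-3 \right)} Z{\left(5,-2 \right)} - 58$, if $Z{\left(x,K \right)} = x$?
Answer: $2$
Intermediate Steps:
$X{\left(u,m \right)} = 1$ ($X{\left(u,m \right)} = \left(- \frac{1}{3}\right) \left(-3\right) = 1$)
$T{\left(a \right)} = 2 a \left(1 + a\right)$ ($T{\left(a \right)} = \left(a + a\right) \left(1 + a\right) = 2 a \left(1 + a\right)$)
$T{\left(-3 \right)} Z{\left(5,-2 \right)} - 58 = 2 \left(-3\right) \left(1 - 3\right) 5 - 58 = 2 \left(-3\right) \left(-2\right) 5 - 58 = 12 \cdot 5 - 58 = 60 - 58 = 2$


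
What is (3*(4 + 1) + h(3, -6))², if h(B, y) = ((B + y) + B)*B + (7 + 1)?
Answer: 529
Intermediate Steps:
h(B, y) = 8 + B*(y + 2*B) (h(B, y) = (y + 2*B)*B + 8 = B*(y + 2*B) + 8 = 8 + B*(y + 2*B))
(3*(4 + 1) + h(3, -6))² = (3*(4 + 1) + (8 + 2*3² + 3*(-6)))² = (3*5 + (8 + 2*9 - 18))² = (15 + (8 + 18 - 18))² = (15 + 8)² = 23² = 529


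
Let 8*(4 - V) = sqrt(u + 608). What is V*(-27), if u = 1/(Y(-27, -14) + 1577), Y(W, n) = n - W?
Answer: -108 + 63*sqrt(31369110)/4240 ≈ -24.780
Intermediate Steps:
u = 1/1590 (u = 1/((-14 - 1*(-27)) + 1577) = 1/((-14 + 27) + 1577) = 1/(13 + 1577) = 1/1590 ≈ 0.00062893)
V = 4 - 7*sqrt(31369110)/12720 (V = 4 - sqrt(1/1590 + 608)/8 = 4 - 7*sqrt(31369110)/12720 ≈ 0.91779)
V*(-27) = (4 - 7*sqrt(31369110)/12720)*(-27) = -108 + 63*sqrt(31369110)/4240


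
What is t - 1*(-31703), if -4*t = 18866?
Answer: 53973/2 ≈ 26987.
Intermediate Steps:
t = -9433/2 (t = -1/4*18866 = -9433/2 ≈ -4716.5)
t - 1*(-31703) = -9433/2 - 1*(-31703) = -9433/2 + 31703 = 53973/2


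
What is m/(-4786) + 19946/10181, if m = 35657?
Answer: -267562361/48726266 ≈ -5.4911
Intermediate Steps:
m/(-4786) + 19946/10181 = 35657/(-4786) + 19946/10181 = 35657*(-1/4786) + 19946*(1/10181) = -35657/4786 + 19946/10181 = -267562361/48726266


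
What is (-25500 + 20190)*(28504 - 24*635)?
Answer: -70431840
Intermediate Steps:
(-25500 + 20190)*(28504 - 24*635) = -5310*(28504 - 15240) = -5310*13264 = -70431840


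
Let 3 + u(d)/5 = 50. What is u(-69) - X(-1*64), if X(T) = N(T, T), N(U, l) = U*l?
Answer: -3861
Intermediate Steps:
X(T) = T² (X(T) = T*T = T²)
u(d) = 235 (u(d) = -15 + 5*50 = -15 + 250 = 235)
u(-69) - X(-1*64) = 235 - (-1*64)² = 235 - 1*(-64)² = 235 - 1*4096 = 235 - 4096 = -3861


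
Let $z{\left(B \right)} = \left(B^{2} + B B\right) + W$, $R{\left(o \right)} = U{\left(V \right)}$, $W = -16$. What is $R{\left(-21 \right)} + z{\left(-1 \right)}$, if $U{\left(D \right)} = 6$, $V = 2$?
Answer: $-8$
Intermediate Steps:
$R{\left(o \right)} = 6$
$z{\left(B \right)} = -16 + 2 B^{2}$ ($z{\left(B \right)} = \left(B^{2} + B B\right) - 16 = \left(B^{2} + B^{2}\right) - 16 = 2 B^{2} - 16 = -16 + 2 B^{2}$)
$R{\left(-21 \right)} + z{\left(-1 \right)} = 6 - \left(16 - 2 \left(-1\right)^{2}\right) = 6 + \left(-16 + 2 \cdot 1\right) = 6 + \left(-16 + 2\right) = 6 - 14 = -8$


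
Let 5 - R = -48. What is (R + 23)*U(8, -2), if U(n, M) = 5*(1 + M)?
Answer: -380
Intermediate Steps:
R = 53 (R = 5 - 1*(-48) = 5 + 48 = 53)
U(n, M) = 5 + 5*M
(R + 23)*U(8, -2) = (53 + 23)*(5 + 5*(-2)) = 76*(5 - 10) = 76*(-5) = -380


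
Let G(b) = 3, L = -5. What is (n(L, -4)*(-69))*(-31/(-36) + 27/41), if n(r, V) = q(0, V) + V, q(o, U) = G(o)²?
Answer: -257945/492 ≈ -524.28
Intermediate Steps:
q(o, U) = 9 (q(o, U) = 3² = 9)
n(r, V) = 9 + V
(n(L, -4)*(-69))*(-31/(-36) + 27/41) = ((9 - 4)*(-69))*(-31/(-36) + 27/41) = (5*(-69))*(-31*(-1/36) + 27*(1/41)) = -345*(31/36 + 27/41) = -345*2243/1476 = -257945/492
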